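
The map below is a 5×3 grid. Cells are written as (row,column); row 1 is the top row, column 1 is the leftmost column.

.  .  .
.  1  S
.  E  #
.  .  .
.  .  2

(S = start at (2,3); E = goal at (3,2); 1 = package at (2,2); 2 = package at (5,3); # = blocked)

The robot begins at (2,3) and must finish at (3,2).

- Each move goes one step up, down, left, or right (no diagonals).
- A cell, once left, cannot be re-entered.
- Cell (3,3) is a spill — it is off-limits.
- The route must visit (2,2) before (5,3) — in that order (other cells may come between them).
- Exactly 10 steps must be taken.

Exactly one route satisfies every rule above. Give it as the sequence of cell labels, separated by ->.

(2,3) -> (2,2) -> (2,1) -> (3,1) -> (4,1) -> (5,1) -> (5,2) -> (5,3) -> (4,3) -> (4,2) -> (3,2)

The waypoints must appear in the order (2,2), (5,3), with no cell reused.
Route from (2,3): 2× left (reaching (2,1)), 3× down (reaching (5,1)), 2× right (reaching (5,3)), up to (4,3), left to (4,2), up to (3,2) — 10 moves in all.
Check: order respected (1 at step 1, 2 at step 7); 10 moves as required.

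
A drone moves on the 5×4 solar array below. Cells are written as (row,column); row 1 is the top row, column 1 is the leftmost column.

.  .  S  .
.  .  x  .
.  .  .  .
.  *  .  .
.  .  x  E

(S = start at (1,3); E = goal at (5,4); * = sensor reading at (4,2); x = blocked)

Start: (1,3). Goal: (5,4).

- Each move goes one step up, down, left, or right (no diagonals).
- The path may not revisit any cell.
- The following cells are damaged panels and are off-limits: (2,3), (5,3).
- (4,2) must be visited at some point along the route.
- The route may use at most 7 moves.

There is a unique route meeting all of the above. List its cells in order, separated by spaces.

(1,3) (1,2) (2,2) (3,2) (4,2) (4,3) (4,4) (5,4)

The budget equals the shortest possible length, so every move has to be on a shortest route through the required cells.
Route from (1,3): left 1 to (1,2), down 3 to (4,2), right 2 to (4,4), down 1 to (5,4) — 7 moves in all.
Check: all required cells visited; 7 ≤ 7 moves.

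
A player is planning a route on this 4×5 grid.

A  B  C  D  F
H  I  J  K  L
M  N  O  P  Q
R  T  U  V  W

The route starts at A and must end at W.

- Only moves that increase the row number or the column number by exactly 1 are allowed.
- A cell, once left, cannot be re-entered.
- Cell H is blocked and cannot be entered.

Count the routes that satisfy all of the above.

20

A right/down-only route from A to W makes exactly 3 down-moves and 4 right-moves in some order.
With no other constraints that would be C(7,3) = 35 routes.
Subtract routes through each blocked cell (inclusion–exclusion for overlaps): − through H: 15 → 20.
That gives 20 routes.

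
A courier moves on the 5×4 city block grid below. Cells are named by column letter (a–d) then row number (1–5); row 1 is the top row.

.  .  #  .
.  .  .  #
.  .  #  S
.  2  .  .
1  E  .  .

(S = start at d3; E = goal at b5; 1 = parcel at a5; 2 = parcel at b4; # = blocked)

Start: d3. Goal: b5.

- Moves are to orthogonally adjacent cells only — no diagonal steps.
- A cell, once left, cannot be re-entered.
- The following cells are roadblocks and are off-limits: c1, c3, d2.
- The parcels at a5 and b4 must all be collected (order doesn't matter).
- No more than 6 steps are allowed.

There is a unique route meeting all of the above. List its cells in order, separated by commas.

The 6-move cap with required stops at a5, b4 leaves no slack for detours.
Route from d3: down 1 to d4, left 3 to a4, down 1 to a5, right 1 to b5 — 6 moves in all.
Check: all required cells visited; 6 ≤ 6 moves.

d3, d4, c4, b4, a4, a5, b5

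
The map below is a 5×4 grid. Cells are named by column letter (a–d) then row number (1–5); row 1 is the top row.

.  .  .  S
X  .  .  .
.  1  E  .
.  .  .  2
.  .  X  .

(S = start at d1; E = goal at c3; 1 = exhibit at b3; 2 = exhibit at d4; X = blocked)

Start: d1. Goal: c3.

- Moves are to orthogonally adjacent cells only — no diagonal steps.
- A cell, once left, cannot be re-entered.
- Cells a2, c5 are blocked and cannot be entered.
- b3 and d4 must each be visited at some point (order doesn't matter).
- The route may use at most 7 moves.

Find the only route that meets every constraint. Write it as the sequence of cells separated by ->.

Any route must reach b3 and d4 and still end at c3 within 7 moves, so the order of the required stops is forced.
Route from d1: 3× down (reaching d4), 2× left (reaching b4), up to b3, right to c3 — 7 moves in all.
Check: all required cells visited; 7 ≤ 7 moves.

d1 -> d2 -> d3 -> d4 -> c4 -> b4 -> b3 -> c3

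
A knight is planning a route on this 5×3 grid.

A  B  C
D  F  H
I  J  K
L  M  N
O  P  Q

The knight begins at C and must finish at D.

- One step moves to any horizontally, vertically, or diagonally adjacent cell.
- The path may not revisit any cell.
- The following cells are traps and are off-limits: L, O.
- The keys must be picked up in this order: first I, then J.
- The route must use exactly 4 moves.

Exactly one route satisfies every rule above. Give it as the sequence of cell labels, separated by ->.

C -> F -> I -> J -> D

The waypoints must appear in the order I, J, with no cell reused.
Route from C: down-left 2 to I, right 1 to J, up-left 1 to D — 4 moves in all.
Check: order respected (I at step 2, J at step 3); 4 moves as required.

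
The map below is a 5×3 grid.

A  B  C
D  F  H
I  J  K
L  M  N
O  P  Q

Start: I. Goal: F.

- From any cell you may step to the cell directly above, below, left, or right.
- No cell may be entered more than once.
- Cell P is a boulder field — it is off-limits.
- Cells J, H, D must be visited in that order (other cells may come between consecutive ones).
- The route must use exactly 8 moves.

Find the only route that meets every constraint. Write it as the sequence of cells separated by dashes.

I - J - K - H - C - B - A - D - F

The waypoints must appear in the order J, H, D, with no cell reused.
Route from I: 2× right (reaching K), 2× up (reaching C), 2× left (reaching A), down to D, right to F — 8 moves in all.
Check: order respected (J at step 1, H at step 3, D at step 7); 8 moves as required.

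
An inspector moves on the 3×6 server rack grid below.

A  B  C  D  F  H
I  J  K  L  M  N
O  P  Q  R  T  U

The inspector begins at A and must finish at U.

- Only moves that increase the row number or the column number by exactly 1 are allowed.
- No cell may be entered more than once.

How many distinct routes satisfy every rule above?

21

A right/down-only route from A to U makes exactly 2 down-moves and 5 right-moves in some order.
With no other constraints that would be C(7,2) = 21 routes.
That gives 21 routes.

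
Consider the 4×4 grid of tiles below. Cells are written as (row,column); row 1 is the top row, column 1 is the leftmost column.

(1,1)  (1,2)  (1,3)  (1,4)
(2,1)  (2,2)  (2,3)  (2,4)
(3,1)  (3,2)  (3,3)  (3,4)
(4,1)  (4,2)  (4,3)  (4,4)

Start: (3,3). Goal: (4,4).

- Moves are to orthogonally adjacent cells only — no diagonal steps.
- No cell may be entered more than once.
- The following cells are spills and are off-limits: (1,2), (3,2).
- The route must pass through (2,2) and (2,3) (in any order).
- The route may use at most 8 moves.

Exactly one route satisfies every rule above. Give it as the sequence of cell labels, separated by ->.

(3,3) -> (2,3) -> (2,2) -> (2,1) -> (3,1) -> (4,1) -> (4,2) -> (4,3) -> (4,4)

The budget equals the shortest possible length, so every move has to be on a shortest route through the required cells.
Route from (3,3): up 1 to (2,3), left 2 to (2,1), down 2 to (4,1), right 3 to (4,4) — 8 moves in all.
Check: all required cells visited; 8 ≤ 8 moves.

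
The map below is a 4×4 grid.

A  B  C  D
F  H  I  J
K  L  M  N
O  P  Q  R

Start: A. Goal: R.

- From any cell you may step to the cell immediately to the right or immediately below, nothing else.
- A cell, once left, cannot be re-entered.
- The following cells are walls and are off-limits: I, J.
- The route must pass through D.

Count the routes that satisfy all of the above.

A right/down-only route from A to R makes exactly 3 down-moves and 3 right-moves in some order.
With no other constraints that would be C(6,3) = 20 routes.
Split at D and multiply the segment counts (each segment already excludes blocked cells): A→D: 1; D→R: 0; product = 0.
No route satisfies every constraint, so the count is 0.

0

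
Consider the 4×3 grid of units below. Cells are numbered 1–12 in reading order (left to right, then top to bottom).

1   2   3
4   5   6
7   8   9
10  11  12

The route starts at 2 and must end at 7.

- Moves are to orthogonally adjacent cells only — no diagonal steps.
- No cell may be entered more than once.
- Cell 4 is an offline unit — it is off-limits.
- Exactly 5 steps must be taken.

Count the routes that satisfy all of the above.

Need simple routes of exactly 5 moves from 2 to 7 (Manhattan distance 3, so 1 moves are spent on a detour and 1 undoing it).
Enumerating: 2 5 8 11 10 7 | 2 5 6 9 8 7 | 2 3 6 9 8 7 | 2 3 6 5 8 7.
That gives 4 routes.

4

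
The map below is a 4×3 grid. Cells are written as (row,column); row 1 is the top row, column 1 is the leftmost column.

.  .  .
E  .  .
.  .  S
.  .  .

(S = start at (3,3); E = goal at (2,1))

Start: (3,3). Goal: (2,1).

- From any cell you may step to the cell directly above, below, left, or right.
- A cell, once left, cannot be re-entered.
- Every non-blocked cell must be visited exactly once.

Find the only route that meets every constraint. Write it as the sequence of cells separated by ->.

Need to visit all 12 open cells exactly once, starting at (3,3) and ending at (2,1).
Cell (4,1) has only two open neighbours ((3,1) and (4,2)), so the path must pass straight through it: one of those is the cell it's entered from and the other is where it exits.
Route from (3,3): down to (4,3), 2× left (reaching (4,1)), up to (3,1), right to (3,2), up to (2,2), right to (2,3), up to (1,3), 2× left (reaching (1,1)), down to (2,1) — 11 moves in all.
Check: all 12 open cells covered.

(3,3) -> (4,3) -> (4,2) -> (4,1) -> (3,1) -> (3,2) -> (2,2) -> (2,3) -> (1,3) -> (1,2) -> (1,1) -> (2,1)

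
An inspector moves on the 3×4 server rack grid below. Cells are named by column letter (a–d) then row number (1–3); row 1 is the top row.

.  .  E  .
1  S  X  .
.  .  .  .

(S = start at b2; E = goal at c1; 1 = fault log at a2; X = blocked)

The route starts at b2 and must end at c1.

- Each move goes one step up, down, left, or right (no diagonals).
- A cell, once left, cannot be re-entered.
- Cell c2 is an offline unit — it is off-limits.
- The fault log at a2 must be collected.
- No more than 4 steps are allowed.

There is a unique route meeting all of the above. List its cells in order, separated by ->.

b2 -> a2 -> a1 -> b1 -> c1

The budget equals the shortest possible length, so every move has to be on a shortest route through the required cells.
Route from b2: left 1 to a2, up 1 to a1, right 2 to c1 — 4 moves in all.
Check: all required cells visited; 4 ≤ 4 moves.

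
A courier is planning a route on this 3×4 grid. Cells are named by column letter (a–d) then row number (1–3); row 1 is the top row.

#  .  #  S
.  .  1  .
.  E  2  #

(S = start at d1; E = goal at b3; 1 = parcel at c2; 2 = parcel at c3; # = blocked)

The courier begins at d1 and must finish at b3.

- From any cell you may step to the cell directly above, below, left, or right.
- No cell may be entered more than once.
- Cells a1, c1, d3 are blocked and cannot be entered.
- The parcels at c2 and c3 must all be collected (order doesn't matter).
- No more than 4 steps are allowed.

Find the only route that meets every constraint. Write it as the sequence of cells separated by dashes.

d1 - d2 - c2 - c3 - b3

Any route must reach c2 and c3 and still end at b3 within 4 moves, so the order of the required stops is forced.
Route from d1: down to d2, left to c2, down to c3, left to b3 — 4 moves in all.
Check: all required cells visited; 4 ≤ 4 moves.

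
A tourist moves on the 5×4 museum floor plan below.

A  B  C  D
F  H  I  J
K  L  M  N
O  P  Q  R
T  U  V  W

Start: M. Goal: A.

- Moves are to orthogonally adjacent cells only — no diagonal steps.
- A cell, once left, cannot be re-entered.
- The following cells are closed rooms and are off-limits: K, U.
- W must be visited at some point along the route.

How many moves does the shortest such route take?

10

Any route passes through W somewhere between M and A. Summing Manhattan distances along the two legs (M → W → A) gives a lower bound of 3 + 7 = 10 moves.
A route of 10 moves achieves this: M → Q → V → W → R → N → J → D → C → B → A.
Since 10 matches the lower bound, it is optimal.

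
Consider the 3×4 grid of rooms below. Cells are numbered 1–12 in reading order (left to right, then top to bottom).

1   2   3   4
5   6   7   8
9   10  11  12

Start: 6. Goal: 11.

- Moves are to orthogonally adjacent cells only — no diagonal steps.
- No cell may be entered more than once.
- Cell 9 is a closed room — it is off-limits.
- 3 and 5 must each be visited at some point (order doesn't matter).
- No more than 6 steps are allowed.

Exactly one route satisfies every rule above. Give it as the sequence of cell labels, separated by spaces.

6 5 1 2 3 7 11

The budget equals the shortest possible length, so every move has to be on a shortest route through the required cells.
Route from 6: left to 5, up to 1, 2× right (reaching 3), 2× down (reaching 11) — 6 moves in all.
Check: all required cells visited; 6 ≤ 6 moves.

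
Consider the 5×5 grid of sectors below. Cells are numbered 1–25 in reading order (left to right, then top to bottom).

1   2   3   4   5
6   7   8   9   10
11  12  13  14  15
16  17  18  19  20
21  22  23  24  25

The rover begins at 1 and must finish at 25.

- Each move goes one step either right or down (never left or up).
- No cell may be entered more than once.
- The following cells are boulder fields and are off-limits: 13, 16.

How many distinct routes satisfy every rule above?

A right/down-only route from 1 to 25 makes exactly 4 down-moves and 4 right-moves in some order.
With no other constraints that would be C(8,4) = 70 routes.
Subtract routes through each blocked cell (inclusion–exclusion for overlaps): − through 13: 36 − through 16: 5 → 29.
That gives 29 routes.

29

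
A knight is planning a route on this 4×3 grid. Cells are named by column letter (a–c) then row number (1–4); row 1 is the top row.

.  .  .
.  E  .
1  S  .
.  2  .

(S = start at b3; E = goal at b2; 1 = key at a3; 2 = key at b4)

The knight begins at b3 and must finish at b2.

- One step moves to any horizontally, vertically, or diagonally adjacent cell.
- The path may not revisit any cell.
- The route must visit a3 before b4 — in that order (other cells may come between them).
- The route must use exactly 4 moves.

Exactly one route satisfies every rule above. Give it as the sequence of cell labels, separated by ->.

b3 -> a3 -> b4 -> c3 -> b2

The waypoints must appear in the order a3, b4, with no cell reused.
Route from b3: left 1 to a3, down-right 1 to b4, up-right 1 to c3, up-left 1 to b2 — 4 moves in all.
Check: order respected (1 at step 1, 2 at step 2); 4 moves as required.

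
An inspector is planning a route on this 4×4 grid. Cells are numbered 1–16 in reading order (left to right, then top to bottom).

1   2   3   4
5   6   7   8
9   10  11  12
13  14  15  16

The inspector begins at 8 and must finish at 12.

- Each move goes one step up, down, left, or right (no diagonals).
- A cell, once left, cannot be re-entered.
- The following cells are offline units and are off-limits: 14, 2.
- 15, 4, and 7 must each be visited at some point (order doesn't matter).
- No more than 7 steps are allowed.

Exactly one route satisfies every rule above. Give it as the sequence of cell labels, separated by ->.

8 -> 4 -> 3 -> 7 -> 11 -> 15 -> 16 -> 12

The 7-move cap with required stops at 15, 4, 7 leaves no slack for detours.
Route from 8: up 1 to 4, left 1 to 3, down 3 to 15, right 1 to 16, up 1 to 12 — 7 moves in all.
Check: all required cells visited; 7 ≤ 7 moves.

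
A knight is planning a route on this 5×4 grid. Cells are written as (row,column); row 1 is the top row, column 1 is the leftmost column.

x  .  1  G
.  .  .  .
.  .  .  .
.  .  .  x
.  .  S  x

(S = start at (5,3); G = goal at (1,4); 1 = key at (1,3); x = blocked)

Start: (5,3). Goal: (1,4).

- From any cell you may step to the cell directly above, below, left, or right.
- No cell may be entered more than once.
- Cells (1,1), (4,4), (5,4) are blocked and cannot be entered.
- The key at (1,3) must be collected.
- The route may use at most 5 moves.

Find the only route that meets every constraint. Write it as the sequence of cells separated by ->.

Any route must reach (1,3) and still end at (1,4) within 5 moves, so the order of the required stops is forced.
Route from (5,3): 4× up (reaching (1,3)), right to (1,4) — 5 moves in all.
Check: all required cells visited; 5 ≤ 5 moves.

(5,3) -> (4,3) -> (3,3) -> (2,3) -> (1,3) -> (1,4)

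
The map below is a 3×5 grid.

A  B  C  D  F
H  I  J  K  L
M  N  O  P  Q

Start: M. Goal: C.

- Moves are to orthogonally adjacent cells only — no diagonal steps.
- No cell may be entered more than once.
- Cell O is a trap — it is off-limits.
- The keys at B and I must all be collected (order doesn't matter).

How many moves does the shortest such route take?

Any route passes through B and I in some order between M and C. Summing Manhattan distances along each leg and taking the cheapest ordering (M → I → B → C) gives a lower bound of 2 + 1 + 1 = 4 moves.
A route of 4 moves achieves this: M → H → I → B → C.
Since 4 matches the lower bound, it is optimal.

4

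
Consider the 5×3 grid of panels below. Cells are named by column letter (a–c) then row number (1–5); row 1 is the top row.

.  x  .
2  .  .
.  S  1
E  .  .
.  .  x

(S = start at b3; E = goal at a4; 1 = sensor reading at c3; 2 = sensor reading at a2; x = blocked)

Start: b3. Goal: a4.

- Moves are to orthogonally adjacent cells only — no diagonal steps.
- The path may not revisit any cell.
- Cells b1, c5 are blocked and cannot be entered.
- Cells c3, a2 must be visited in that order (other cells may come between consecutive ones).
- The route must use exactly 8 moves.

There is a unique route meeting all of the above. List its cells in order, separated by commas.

The waypoints must appear in the order c3, a2, with no cell reused.
Route from b3: down 1 to b4, right 1 to c4, up 2 to c2, left 2 to a2, down 2 to a4 — 8 moves in all.
Check: order respected (1 at step 3, 2 at step 6); 8 moves as required.

b3, b4, c4, c3, c2, b2, a2, a3, a4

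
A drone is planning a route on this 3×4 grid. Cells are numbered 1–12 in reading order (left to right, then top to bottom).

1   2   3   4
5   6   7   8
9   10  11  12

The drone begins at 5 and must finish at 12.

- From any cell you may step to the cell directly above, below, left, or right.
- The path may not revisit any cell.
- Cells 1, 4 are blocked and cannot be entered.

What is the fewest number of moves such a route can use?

The Manhattan distance from 5 to 12 is |2−3| + |1−4| = 4, so at least 4 moves are needed.
A route of 4 moves achieves this: 5 → 9 → 10 → 11 → 12.
Since 4 matches the lower bound, it is optimal.

4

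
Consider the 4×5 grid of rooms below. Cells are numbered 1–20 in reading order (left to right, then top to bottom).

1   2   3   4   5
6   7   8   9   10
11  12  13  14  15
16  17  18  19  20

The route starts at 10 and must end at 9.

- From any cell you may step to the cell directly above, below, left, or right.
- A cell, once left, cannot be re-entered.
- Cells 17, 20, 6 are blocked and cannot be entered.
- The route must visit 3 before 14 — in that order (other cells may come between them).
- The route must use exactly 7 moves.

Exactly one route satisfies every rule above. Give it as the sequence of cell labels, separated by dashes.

The waypoints must appear in the order 3, 14, with no cell reused.
Route from 10: up 1 to 5, left 2 to 3, down 2 to 13, right 1 to 14, up 1 to 9 — 7 moves in all.
Check: order respected (3 at step 3, 14 at step 6); 7 moves as required.

10 - 5 - 4 - 3 - 8 - 13 - 14 - 9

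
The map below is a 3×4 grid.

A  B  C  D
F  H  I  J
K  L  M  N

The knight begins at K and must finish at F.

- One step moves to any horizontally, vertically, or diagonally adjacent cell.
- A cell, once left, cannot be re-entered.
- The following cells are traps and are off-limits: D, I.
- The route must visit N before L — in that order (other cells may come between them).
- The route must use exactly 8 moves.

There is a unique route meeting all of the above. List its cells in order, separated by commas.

K, H, B, C, J, N, M, L, F

The waypoints must appear in the order N, L, with no cell reused.
Route from K: up-right 1 to H, up 1 to B, right 1 to C, down-right 1 to J, down 1 to N, left 2 to L, up-left 1 to F — 8 moves in all.
Check: order respected (N at step 5, L at step 7); 8 moves as required.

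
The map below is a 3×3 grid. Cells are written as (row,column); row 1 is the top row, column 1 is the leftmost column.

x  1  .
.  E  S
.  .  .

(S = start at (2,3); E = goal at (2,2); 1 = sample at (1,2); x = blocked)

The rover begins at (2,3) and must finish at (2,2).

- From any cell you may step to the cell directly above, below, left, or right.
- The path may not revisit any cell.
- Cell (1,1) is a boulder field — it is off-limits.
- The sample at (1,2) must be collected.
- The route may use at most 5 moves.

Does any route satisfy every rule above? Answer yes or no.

One route that works: (2,3) → (1,3) → (1,2) → (2,2).

yes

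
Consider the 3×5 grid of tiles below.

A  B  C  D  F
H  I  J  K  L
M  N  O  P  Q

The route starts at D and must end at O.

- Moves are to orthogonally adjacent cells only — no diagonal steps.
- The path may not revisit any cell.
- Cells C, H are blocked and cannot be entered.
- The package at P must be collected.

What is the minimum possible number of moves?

3

Any route passes through P somewhere between D and O. Summing Manhattan distances along the two legs (D → P → O) gives a lower bound of 2 + 1 = 3 moves.
A route of 3 moves achieves this: D → K → P → O.
Since 3 matches the lower bound, it is optimal.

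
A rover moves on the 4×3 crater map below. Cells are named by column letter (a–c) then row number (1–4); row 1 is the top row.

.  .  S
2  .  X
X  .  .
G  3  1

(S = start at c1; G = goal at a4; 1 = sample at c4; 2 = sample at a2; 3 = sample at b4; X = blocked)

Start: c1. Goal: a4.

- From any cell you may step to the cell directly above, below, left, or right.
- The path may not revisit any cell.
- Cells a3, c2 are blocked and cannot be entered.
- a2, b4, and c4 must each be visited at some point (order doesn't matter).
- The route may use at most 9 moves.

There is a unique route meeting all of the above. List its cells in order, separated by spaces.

The 9-move cap with required stops at a2, b4, c4 leaves no slack for detours.
Route from c1: 2× left (reaching a1), down to a2, right to b2, down to b3, right to c3, down to c4, 2× left (reaching a4) — 9 moves in all.
Check: all required cells visited; 9 ≤ 9 moves.

c1 b1 a1 a2 b2 b3 c3 c4 b4 a4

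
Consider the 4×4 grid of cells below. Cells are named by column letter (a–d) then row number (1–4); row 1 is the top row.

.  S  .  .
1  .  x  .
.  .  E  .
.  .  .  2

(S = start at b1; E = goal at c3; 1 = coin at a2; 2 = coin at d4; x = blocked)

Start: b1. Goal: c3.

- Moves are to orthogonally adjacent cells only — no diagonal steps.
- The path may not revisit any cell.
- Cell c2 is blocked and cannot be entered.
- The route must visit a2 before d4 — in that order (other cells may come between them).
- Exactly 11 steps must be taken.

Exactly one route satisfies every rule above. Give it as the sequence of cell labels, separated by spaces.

b1 a1 a2 b2 b3 a3 a4 b4 c4 d4 d3 c3

The waypoints must appear in the order a2, d4, with no cell reused.
Route from b1: left to a1, down to a2, right to b2, down to b3, left to a3, down to a4, 3× right (reaching d4), up to d3, left to c3 — 11 moves in all.
Check: order respected (1 at step 2, 2 at step 9); 11 moves as required.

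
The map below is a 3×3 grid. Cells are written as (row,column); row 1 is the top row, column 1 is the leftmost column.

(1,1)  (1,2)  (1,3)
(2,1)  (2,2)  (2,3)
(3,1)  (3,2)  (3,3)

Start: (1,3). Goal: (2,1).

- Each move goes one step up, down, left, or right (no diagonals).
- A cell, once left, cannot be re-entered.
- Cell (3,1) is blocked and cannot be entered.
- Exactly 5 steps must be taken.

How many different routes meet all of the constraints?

Need simple routes of exactly 5 moves from (1,3) to (2,1) (Manhattan distance 3, so 1 moves are spent on a detour and 1 undoing it).
Enumerating: (1,3) (2,3) (3,3) (3,2) (2,2) (2,1) | (1,3) (2,3) (2,2) (1,2) (1,1) (2,1).
That gives 2 routes.

2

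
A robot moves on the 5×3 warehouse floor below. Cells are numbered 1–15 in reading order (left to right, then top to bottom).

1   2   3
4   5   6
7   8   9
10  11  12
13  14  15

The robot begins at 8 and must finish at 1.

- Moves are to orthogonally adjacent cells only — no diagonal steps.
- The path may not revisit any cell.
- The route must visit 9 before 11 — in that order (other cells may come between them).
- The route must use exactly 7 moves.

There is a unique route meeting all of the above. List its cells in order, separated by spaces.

8 9 12 11 10 7 4 1

The waypoints must appear in the order 9, 11, with no cell reused.
Route from 8: right to 9, down to 12, 2× left (reaching 10), 3× up (reaching 1) — 7 moves in all.
Check: order respected (9 at step 1, 11 at step 3); 7 moves as required.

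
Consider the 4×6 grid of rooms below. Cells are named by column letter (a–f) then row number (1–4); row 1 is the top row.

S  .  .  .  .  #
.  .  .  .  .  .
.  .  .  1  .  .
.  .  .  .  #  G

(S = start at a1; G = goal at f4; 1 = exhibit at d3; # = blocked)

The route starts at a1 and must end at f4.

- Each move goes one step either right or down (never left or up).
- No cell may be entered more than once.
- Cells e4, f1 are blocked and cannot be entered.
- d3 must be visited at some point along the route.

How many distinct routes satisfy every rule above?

A right/down-only route from a1 to f4 makes exactly 3 down-moves and 5 right-moves in some order.
With no other constraints that would be C(8,3) = 56 routes.
Split at d3 and multiply the segment counts (each segment already excludes blocked cells): a1→d3: 10; d3→f4: 1; product = 10.
That gives 10 routes.

10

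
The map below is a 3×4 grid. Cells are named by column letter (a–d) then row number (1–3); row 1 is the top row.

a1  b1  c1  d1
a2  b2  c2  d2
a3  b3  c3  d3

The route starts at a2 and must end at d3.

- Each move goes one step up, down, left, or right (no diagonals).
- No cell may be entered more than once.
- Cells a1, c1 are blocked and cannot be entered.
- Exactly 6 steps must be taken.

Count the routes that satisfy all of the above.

4

Need simple routes of exactly 6 moves from a2 to d3 (Manhattan distance 4, so 1 moves are spent on a detour and 1 undoing it).
Enumerating: a2 a3 b3 b2 c2 c3 d3 | a2 a3 b3 b2 c2 d2 d3 | a2 a3 b3 c3 c2 d2 d3 | a2 b2 b3 c3 c2 d2 d3.
That gives 4 routes.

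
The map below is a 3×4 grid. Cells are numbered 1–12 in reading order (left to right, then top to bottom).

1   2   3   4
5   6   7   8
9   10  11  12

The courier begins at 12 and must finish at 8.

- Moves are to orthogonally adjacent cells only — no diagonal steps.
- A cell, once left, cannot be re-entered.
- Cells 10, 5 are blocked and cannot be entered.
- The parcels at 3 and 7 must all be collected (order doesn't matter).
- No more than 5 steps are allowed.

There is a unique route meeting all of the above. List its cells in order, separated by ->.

12 -> 11 -> 7 -> 3 -> 4 -> 8

The budget equals the shortest possible length, so every move has to be on a shortest route through the required cells.
Route from 12: left 1 to 11, up 2 to 3, right 1 to 4, down 1 to 8 — 5 moves in all.
Check: all required cells visited; 5 ≤ 5 moves.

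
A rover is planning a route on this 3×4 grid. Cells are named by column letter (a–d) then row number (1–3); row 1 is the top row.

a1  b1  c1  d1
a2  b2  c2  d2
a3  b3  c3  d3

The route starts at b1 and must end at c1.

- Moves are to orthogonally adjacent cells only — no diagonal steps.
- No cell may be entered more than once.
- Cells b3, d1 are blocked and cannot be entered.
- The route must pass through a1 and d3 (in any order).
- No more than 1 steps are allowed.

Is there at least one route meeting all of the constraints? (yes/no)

Even ignoring the no-revisit rule, getting from b1 to c1, taking the cheapest ordering b1 → a1 → d3 → c1 needs at least 1 + 5 + 3 = 9 moves (Manhattan distance per leg), which exceeds the 1-move limit.

no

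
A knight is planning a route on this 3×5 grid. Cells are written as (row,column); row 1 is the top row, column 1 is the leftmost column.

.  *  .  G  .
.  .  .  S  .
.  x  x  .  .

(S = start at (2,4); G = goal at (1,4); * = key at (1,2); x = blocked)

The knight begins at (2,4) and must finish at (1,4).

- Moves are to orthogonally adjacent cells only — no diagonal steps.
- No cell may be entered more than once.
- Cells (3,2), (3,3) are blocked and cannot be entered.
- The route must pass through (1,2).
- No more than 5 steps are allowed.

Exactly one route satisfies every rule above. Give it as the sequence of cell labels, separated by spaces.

(2,4) (2,3) (2,2) (1,2) (1,3) (1,4)

The 5-move cap with required stops at (1,2) leaves no slack for detours.
Route from (2,4): left 2 to (2,2), up 1 to (1,2), right 2 to (1,4) — 5 moves in all.
Check: all required cells visited; 5 ≤ 5 moves.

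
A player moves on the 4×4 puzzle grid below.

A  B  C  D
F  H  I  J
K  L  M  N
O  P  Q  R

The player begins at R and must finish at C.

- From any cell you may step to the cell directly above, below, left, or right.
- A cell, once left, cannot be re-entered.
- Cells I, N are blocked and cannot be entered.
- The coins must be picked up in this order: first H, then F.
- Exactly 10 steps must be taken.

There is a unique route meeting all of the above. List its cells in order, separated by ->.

The waypoints must appear in the order H, F, with no cell reused.
Route from R: 3× left (reaching O), up to K, right to L, up to H, left to F, up to A, 2× right (reaching C) — 10 moves in all.
Check: order respected (H at step 6, F at step 7); 10 moves as required.

R -> Q -> P -> O -> K -> L -> H -> F -> A -> B -> C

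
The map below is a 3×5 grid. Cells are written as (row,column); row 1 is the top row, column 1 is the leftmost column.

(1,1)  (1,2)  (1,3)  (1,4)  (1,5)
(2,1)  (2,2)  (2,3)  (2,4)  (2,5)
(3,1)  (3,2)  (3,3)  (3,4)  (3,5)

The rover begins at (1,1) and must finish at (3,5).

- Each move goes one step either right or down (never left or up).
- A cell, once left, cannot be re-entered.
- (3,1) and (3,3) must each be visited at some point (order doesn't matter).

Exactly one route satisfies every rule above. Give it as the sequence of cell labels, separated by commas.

(1,1), (2,1), (3,1), (3,2), (3,3), (3,4), (3,5)

Moves only go right or down, so the column and row indices never decrease.
Route from (1,1): down 2 to (3,1), right 4 to (3,5) — 6 moves in all.
Check: all required cells visited.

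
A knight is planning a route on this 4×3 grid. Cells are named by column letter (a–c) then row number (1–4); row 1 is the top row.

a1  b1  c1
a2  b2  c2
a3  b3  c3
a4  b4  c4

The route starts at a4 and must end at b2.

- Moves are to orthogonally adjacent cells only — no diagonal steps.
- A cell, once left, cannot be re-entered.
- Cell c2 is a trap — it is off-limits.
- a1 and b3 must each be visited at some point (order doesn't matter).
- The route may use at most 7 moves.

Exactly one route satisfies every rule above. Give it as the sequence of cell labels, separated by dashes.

Any route must reach a1 and b3 and still end at b2 within 7 moves, so the order of the required stops is forced.
Route from a4: right to b4, up to b3, left to a3, 2× up (reaching a1), right to b1, down to b2 — 7 moves in all.
Check: all required cells visited; 7 ≤ 7 moves.

a4 - b4 - b3 - a3 - a2 - a1 - b1 - b2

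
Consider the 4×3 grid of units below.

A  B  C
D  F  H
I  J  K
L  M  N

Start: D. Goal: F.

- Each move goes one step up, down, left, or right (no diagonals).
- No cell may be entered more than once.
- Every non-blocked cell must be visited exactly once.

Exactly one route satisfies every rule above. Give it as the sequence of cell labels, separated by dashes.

Need to visit all 12 open cells exactly once, starting at D and ending at F.
Cell L has only two open neighbours (I and M), so the path must pass straight through it: one of those is the cell it's entered from and the other is where it exits.
Route from D: up to A, 2× right (reaching C), 3× down (reaching N), 2× left (reaching L), up to I, right to J, up to F — 11 moves in all.
Check: all 12 open cells covered.

D - A - B - C - H - K - N - M - L - I - J - F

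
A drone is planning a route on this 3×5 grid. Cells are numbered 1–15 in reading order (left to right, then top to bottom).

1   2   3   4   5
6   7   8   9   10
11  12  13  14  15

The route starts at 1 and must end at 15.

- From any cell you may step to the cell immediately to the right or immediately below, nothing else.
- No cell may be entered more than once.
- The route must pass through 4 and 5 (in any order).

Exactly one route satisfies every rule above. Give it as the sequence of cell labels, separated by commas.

Moves only go right or down, so the column and row indices never decrease.
Route from 1: right 4 to 5, down 2 to 15 — 6 moves in all.
Check: all required cells visited.

1, 2, 3, 4, 5, 10, 15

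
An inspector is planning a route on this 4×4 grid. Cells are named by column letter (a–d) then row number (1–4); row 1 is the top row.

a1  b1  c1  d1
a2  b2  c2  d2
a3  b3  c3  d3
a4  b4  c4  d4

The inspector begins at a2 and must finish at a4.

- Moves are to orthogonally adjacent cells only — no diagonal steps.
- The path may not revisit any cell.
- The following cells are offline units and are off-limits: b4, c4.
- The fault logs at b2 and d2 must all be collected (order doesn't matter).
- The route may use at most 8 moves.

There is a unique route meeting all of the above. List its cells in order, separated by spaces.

The 8-move cap with required stops at b2, d2 leaves no slack for detours.
Route from a2: 3× right (reaching d2), down to d3, 3× left (reaching a3), down to a4 — 8 moves in all.
Check: all required cells visited; 8 ≤ 8 moves.

a2 b2 c2 d2 d3 c3 b3 a3 a4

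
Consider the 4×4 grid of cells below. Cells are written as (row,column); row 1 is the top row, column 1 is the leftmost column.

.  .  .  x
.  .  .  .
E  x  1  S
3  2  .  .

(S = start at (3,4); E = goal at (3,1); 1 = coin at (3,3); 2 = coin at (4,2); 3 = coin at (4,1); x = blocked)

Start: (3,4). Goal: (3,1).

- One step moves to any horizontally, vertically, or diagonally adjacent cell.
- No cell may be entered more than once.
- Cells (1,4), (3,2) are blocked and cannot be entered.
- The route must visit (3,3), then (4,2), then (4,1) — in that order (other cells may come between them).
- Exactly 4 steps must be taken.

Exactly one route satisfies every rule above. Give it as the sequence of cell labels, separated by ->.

(3,4) -> (3,3) -> (4,2) -> (4,1) -> (3,1)

The waypoints must appear in the order (3,3), (4,2), (4,1), with no cell reused.
Route from (3,4): left 1 to (3,3), down-left 1 to (4,2), left 1 to (4,1), up 1 to (3,1) — 4 moves in all.
Check: order respected (1 at step 1, 2 at step 2, 3 at step 3); 4 moves as required.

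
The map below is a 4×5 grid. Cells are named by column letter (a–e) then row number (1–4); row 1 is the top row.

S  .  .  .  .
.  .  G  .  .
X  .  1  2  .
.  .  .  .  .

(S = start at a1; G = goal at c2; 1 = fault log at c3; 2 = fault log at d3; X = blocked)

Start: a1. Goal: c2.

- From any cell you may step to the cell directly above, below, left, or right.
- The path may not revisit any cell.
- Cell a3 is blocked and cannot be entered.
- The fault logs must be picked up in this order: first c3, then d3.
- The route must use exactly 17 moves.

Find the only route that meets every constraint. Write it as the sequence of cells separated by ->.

a1 -> a2 -> b2 -> b1 -> c1 -> d1 -> e1 -> e2 -> e3 -> e4 -> d4 -> c4 -> b4 -> b3 -> c3 -> d3 -> d2 -> c2

The waypoints must appear in the order c3, d3, with no cell reused.
Route from a1: down 1 to a2, right 1 to b2, up 1 to b1, right 3 to e1, down 3 to e4, left 3 to b4, up 1 to b3, right 2 to d3, up 1 to d2, left 1 to c2 — 17 moves in all.
Check: order respected (1 at step 14, 2 at step 15); 17 moves as required.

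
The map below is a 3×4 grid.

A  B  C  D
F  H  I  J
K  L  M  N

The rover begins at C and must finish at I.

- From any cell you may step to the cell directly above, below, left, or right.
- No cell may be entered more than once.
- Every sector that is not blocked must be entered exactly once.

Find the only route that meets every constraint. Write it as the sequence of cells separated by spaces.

C D J N M L K F A B H I

Need to visit all 12 open cells exactly once, starting at C and ending at I.
Cell A has only two open neighbours (F and B), so the path must pass straight through it: one of those is the cell it's entered from and the other is where it exits.
Route from C: right to D, 2× down (reaching N), 3× left (reaching K), 2× up (reaching A), right to B, down to H, right to I — 11 moves in all.
Check: all 12 open cells covered.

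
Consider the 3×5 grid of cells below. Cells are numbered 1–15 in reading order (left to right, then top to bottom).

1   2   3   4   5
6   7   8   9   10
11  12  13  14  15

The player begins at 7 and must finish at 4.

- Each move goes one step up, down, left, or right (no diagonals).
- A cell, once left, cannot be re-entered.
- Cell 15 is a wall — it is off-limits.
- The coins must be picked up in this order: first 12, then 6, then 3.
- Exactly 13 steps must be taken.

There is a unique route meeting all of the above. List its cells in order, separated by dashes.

7 - 12 - 11 - 6 - 1 - 2 - 3 - 8 - 13 - 14 - 9 - 10 - 5 - 4

The waypoints must appear in the order 12, 6, 3, with no cell reused.
Route from 7: down 1 to 12, left 1 to 11, up 2 to 1, right 2 to 3, down 2 to 13, right 1 to 14, up 1 to 9, right 1 to 10, up 1 to 5, left 1 to 4 — 13 moves in all.
Check: order respected (12 at step 1, 6 at step 3, 3 at step 6); 13 moves as required.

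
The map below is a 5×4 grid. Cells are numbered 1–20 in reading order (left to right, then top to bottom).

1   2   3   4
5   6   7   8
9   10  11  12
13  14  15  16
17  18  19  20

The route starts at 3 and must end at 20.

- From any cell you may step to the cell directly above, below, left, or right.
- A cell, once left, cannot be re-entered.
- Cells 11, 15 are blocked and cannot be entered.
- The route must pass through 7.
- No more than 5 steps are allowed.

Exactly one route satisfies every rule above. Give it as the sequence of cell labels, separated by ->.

3 -> 7 -> 8 -> 12 -> 16 -> 20

The budget equals the shortest possible length, so every move has to be on a shortest route through the required cells.
Route from 3: down 1 to 7, right 1 to 8, down 3 to 20 — 5 moves in all.
Check: all required cells visited; 5 ≤ 5 moves.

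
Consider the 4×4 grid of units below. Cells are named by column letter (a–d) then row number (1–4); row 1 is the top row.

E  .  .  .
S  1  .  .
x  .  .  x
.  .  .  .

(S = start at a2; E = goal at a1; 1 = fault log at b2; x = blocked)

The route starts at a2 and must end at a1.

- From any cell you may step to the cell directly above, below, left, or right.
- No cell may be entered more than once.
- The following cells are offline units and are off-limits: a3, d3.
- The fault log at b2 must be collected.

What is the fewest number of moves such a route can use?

Any route passes through b2 somewhere between a2 and a1. Summing Manhattan distances along the two legs (a2 → b2 → a1) gives a lower bound of 1 + 2 = 3 moves.
A route of 3 moves achieves this: a2 → b2 → b1 → a1.
Since 3 matches the lower bound, it is optimal.

3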